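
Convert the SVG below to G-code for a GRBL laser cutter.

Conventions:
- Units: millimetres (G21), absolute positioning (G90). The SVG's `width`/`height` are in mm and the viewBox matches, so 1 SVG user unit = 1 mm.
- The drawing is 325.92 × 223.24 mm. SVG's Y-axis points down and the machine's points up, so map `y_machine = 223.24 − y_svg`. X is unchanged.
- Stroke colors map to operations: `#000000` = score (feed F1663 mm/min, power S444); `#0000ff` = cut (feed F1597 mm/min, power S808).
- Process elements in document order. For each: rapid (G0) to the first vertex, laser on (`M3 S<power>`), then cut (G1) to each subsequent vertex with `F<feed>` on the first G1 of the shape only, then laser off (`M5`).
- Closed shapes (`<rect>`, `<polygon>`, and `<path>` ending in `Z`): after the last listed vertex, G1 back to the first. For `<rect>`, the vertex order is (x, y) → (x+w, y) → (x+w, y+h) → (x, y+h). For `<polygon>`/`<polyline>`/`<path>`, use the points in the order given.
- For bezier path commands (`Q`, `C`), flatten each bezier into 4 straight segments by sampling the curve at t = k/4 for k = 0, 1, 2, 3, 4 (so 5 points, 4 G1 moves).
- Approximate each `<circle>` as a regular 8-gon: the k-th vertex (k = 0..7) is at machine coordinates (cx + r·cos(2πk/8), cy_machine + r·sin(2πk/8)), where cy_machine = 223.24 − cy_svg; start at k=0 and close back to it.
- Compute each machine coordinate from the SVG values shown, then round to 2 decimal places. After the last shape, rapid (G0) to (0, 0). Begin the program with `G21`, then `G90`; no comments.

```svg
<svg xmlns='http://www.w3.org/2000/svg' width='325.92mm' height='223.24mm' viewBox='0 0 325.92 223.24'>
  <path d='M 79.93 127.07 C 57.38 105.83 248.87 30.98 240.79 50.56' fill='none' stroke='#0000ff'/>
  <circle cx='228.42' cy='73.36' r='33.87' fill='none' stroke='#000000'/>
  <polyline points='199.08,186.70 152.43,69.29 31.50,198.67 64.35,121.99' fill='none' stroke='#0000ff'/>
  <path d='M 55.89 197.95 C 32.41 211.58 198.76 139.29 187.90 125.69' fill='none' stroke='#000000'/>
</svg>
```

Since the viewBox matches the mm dimensions, user units are millimetres directly. The only transform is the Y-flip y_m = 223.24 − y_svg.

Shape 1 is a cubic bezier drawn with `<path>`. Its stroke #0000ff means cut at S808, F1597. After flipping Y the toolpath is (79.93,96.17) → (96.69,119.84) → (154.93,149.73) → (215.89,171.97) → (240.79,172.68).

Shape 2 is a circle drawn with `<circle>`. Its stroke #000000 means score at S444, F1663. After flipping Y the toolpath is (262.29,149.88) → (252.37,173.83) → (228.42,183.75) → (204.47,173.83) → (194.55,149.88) → (204.47,125.93) → (228.42,116.01) → (252.37,125.93) → (262.29,149.88), returning to the start.

Shape 3 is a open polyline drawn with `<polyline>`. Its stroke #0000ff means cut at S808, F1597. After flipping Y the toolpath is (199.08,36.54) → (152.43,153.95) → (31.50,24.57) → (64.35,101.25).

Shape 4 is a cubic bezier drawn with `<path>`. Its stroke #000000 means score at S444, F1663. After flipping Y the toolpath is (55.89,25.29) → (68.14,28.92) → (117.16,51.21) → (168.55,78.61) → (187.90,97.55).

G21
G90
G0 X79.93 Y96.17
M3 S808
G1 X96.69 Y119.84 F1597
G1 X154.93 Y149.73
G1 X215.89 Y171.97
G1 X240.79 Y172.68
M5
G0 X262.29 Y149.88
M3 S444
G1 X252.37 Y173.83 F1663
G1 X228.42 Y183.75
G1 X204.47 Y173.83
G1 X194.55 Y149.88
G1 X204.47 Y125.93
G1 X228.42 Y116.01
G1 X252.37 Y125.93
G1 X262.29 Y149.88
M5
G0 X199.08 Y36.54
M3 S808
G1 X152.43 Y153.95 F1597
G1 X31.50 Y24.57
G1 X64.35 Y101.25
M5
G0 X55.89 Y25.29
M3 S444
G1 X68.14 Y28.92 F1663
G1 X117.16 Y51.21
G1 X168.55 Y78.61
G1 X187.90 Y97.55
M5
G0 X0.00 Y0.00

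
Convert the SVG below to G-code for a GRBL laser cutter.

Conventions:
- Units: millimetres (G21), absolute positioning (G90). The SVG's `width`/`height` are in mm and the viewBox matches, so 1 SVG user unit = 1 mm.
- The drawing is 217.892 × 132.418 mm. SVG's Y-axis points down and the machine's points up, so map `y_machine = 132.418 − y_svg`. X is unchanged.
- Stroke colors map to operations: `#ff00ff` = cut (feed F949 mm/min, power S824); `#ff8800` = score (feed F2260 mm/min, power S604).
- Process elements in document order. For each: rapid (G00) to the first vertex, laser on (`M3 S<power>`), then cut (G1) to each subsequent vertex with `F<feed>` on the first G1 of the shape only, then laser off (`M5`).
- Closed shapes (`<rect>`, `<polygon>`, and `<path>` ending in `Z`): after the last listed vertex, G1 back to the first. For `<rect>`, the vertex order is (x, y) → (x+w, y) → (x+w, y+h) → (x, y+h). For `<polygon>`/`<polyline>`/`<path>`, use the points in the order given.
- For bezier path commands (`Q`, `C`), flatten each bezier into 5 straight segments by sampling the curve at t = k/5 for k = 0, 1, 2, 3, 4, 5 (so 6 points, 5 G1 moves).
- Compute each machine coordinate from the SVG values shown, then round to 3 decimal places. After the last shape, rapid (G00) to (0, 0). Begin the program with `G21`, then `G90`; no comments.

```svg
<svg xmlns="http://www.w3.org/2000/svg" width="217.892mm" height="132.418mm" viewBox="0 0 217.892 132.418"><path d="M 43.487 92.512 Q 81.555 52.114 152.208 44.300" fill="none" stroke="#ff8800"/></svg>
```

G21
G90
G00 X43.487 Y39.906
M3 S604
G1 X60.018 Y54.762 F2260
G1 X79.155 Y67.011
G1 X100.899 Y76.653
G1 X125.250 Y83.689
G1 X152.208 Y88.118
M5
G00 X0.000 Y0.000

1 u = 1 mm; y_m = 132.418 − y.

[1] `<path>` quadratic bezier, #ff8800→score S604 F2260: (43.487,39.906) → (60.018,54.762) → (79.155,67.011) → (100.899,76.653) → (125.250,83.689) → (152.208,88.118)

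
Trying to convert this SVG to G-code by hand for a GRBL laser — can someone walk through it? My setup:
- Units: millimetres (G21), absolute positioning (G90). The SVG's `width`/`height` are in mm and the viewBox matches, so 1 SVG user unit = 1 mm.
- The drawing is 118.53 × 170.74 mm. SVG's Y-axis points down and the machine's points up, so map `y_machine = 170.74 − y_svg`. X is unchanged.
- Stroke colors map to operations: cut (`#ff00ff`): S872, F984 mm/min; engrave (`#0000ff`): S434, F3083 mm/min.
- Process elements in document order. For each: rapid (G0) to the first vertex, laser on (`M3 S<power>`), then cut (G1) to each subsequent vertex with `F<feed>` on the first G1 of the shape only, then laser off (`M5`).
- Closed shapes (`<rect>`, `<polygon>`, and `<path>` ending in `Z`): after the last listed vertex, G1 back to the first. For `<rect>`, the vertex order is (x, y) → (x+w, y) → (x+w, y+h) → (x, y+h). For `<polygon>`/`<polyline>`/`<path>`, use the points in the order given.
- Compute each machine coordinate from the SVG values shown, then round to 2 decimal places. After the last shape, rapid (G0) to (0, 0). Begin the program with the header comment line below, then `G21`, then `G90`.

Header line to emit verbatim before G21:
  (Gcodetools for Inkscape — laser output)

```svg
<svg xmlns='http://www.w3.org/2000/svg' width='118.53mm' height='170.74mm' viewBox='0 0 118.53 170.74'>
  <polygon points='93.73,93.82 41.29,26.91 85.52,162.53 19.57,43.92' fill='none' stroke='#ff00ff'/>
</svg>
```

1 u = 1 mm; y_m = 170.74 − y.

[1] `<polygon>` closed polygon, #ff00ff→cut S872 F984: (93.73,76.92) → (41.29,143.83) → (85.52,8.21) → (19.57,126.82) → (93.73,76.92) (closed)

(Gcodetools for Inkscape — laser output)
G21
G90
G0 X93.73 Y76.92
M3 S872
G1 X41.29 Y143.83 F984
G1 X85.52 Y8.21
G1 X19.57 Y126.82
G1 X93.73 Y76.92
M5
G0 X0.00 Y0.00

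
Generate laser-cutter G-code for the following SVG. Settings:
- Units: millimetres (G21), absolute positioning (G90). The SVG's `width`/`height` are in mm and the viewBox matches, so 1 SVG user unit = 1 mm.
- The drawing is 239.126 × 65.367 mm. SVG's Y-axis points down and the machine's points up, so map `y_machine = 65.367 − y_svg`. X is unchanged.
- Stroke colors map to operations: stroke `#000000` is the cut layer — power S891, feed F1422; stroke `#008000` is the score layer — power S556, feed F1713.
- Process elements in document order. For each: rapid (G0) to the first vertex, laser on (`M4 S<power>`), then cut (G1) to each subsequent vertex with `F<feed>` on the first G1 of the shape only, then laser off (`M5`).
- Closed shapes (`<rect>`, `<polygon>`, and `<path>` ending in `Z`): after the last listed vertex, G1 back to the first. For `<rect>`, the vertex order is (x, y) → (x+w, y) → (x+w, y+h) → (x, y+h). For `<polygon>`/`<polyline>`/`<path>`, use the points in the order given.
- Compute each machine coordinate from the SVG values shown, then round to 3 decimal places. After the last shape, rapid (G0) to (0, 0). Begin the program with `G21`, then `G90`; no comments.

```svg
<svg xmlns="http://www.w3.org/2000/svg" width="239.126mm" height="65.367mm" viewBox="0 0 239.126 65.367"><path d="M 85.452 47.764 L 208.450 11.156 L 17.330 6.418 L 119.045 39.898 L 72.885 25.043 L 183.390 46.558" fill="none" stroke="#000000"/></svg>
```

G21
G90
G0 X85.452 Y17.603
M4 S891
G1 X208.450 Y54.211 F1422
G1 X17.330 Y58.949
G1 X119.045 Y25.469
G1 X72.885 Y40.324
G1 X183.390 Y18.809
M5
G0 X0.000 Y0.000

viewBox `0 0 239.126 65.367` with mm width/height → 1 unit = 1 mm. Flip: y_m = 65.367 − y_svg.

**Shape 1** — `<path>` open polyline, stroke `#000000` → cut (S891, F1422). Machine vertices: (85.452,17.603) → (208.450,54.211) → (17.330,58.949) → (119.045,25.469) → (72.885,40.324) → (183.390,18.809). Open path.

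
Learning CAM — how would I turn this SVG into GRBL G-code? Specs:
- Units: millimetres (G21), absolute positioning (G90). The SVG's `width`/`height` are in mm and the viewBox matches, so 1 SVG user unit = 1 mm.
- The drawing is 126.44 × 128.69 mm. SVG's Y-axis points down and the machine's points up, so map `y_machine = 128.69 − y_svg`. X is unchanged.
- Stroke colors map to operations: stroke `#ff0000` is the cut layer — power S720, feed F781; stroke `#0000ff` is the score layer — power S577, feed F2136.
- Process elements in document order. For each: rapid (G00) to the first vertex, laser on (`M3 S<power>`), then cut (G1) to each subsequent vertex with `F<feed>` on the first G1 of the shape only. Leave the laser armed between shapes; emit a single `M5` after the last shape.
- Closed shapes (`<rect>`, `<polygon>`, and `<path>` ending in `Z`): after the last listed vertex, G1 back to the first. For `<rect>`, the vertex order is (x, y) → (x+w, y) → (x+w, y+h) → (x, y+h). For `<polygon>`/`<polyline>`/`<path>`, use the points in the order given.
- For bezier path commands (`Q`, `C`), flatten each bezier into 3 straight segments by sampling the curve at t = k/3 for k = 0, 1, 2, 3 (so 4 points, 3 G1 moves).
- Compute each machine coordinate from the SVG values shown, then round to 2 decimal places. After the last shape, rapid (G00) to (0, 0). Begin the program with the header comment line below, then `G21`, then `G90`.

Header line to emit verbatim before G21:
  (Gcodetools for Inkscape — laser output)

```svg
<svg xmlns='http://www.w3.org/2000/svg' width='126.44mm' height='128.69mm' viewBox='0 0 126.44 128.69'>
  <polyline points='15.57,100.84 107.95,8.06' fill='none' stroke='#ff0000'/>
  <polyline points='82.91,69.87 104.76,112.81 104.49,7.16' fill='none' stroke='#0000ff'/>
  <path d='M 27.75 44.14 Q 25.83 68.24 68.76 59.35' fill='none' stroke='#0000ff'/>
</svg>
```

1 u = 1 mm; y_m = 128.69 − y.

[1] `<polyline>` line segment, #ff0000→cut S720 F781: (15.57,27.85) → (107.95,120.63)

[2] `<polyline>` open polyline, #0000ff→score S577 F2136: (82.91,58.82) → (104.76,15.88) → (104.49,121.53)

[3] `<path>` quadratic bezier, #0000ff→score S577 F2136: (27.75,84.55) → (31.45,72.15) → (45.12,67.08) → (68.76,69.34)

(Gcodetools for Inkscape — laser output)
G21
G90
G00 X15.57 Y27.85
M3 S720
G1 X107.95 Y120.63 F781
G00 X82.91 Y58.82
M3 S577
G1 X104.76 Y15.88 F2136
G1 X104.49 Y121.53
G00 X27.75 Y84.55
M3 S577
G1 X31.45 Y72.15 F2136
G1 X45.12 Y67.08
G1 X68.76 Y69.34
M5
G00 X0.00 Y0.00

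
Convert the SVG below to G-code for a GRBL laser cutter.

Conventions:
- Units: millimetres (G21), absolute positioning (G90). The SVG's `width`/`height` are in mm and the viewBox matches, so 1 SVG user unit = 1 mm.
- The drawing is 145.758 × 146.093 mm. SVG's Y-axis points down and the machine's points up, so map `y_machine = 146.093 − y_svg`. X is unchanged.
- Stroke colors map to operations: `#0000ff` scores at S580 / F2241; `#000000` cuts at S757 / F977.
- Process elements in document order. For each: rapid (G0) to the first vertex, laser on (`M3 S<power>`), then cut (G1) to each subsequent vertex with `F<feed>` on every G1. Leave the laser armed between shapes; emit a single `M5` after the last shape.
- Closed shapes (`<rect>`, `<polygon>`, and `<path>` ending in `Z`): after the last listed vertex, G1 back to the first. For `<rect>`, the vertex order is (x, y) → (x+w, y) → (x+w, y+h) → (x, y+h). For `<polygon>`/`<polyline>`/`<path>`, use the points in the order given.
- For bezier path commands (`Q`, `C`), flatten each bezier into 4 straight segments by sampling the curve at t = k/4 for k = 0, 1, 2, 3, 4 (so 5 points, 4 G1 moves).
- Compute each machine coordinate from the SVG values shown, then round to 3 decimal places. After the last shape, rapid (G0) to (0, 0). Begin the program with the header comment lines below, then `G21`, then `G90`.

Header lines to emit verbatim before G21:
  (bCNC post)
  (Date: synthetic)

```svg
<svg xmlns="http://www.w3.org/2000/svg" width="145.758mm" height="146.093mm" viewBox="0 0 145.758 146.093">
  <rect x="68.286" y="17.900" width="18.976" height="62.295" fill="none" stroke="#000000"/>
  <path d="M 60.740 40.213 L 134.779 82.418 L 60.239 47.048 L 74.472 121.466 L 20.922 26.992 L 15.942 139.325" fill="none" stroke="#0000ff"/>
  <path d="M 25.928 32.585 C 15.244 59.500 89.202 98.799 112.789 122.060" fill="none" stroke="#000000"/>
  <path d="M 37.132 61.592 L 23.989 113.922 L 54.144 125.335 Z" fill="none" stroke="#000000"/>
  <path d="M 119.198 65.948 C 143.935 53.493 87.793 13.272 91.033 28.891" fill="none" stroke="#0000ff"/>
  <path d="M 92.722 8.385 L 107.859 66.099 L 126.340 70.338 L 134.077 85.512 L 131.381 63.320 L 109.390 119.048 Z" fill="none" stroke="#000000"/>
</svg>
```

(bCNC post)
(Date: synthetic)
G21
G90
G0 X68.286 Y128.193
M3 S757
G1 X87.262 Y128.193 F977
G1 X87.262 Y65.898 F977
G1 X68.286 Y65.898 F977
G1 X68.286 Y128.193 F977
G0 X60.740 Y105.880
M3 S580
G1 X134.779 Y63.675 F2241
G1 X60.239 Y99.045 F2241
G1 X74.472 Y24.627 F2241
G1 X20.922 Y119.101 F2241
G1 X15.942 Y6.768 F2241
G0 X25.928 Y113.508
M3 S757
G1 X31.676 Y91.444 F977
G1 X56.507 Y67.400 F977
G1 X87.764 Y44.042 F977
G1 X112.789 Y24.033 F977
G0 X37.132 Y84.501
M3 S757
G1 X23.989 Y32.171 F977
G1 X54.144 Y20.758 F977
G1 X37.132 Y84.501 F977
G0 X119.198 Y80.145
M3 S580
G1 X124.778 Y93.386 F2241
G1 X113.177 Y109.201 F2241
G1 X97.546 Y119.753 F2241
G1 X91.033 Y117.202 F2241
G0 X92.722 Y137.708
M3 S757
G1 X107.859 Y79.994 F977
G1 X126.340 Y75.755 F977
G1 X134.077 Y60.581 F977
G1 X131.381 Y82.773 F977
G1 X109.390 Y27.045 F977
G1 X92.722 Y137.708 F977
M5
G0 X0.000 Y0.000

Since the viewBox matches the mm dimensions, user units are millimetres directly. The only transform is the Y-flip y_m = 146.093 − y_svg.

Shape 1 is a rectangle drawn with `<rect>`. Its stroke #000000 means cut at S757, F977. After flipping Y the toolpath is (68.286,128.193) → (87.262,128.193) → (87.262,65.898) → (68.286,65.898) → (68.286,128.193), returning to the start.

Shape 2 is a open polyline drawn with `<path>`. Its stroke #0000ff means score at S580, F2241. After flipping Y the toolpath is (60.740,105.880) → (134.779,63.675) → (60.239,99.045) → (74.472,24.627) → (20.922,119.101) → (15.942,6.768).

Shape 3 is a cubic bezier drawn with `<path>`. Its stroke #000000 means cut at S757, F977. After flipping Y the toolpath is (25.928,113.508) → (31.676,91.444) → (56.507,67.400) → (87.764,44.042) → (112.789,24.033).

Shape 4 is a closed polygon drawn with `<path>`. Its stroke #000000 means cut at S757, F977. After flipping Y the toolpath is (37.132,84.501) → (23.989,32.171) → (54.144,20.758) → (37.132,84.501), returning to the start.

Shape 5 is a cubic bezier drawn with `<path>`. Its stroke #0000ff means score at S580, F2241. After flipping Y the toolpath is (119.198,80.145) → (124.778,93.386) → (113.177,109.201) → (97.546,119.753) → (91.033,117.202).

Shape 6 is a closed polygon drawn with `<path>`. Its stroke #000000 means cut at S757, F977. After flipping Y the toolpath is (92.722,137.708) → (107.859,79.994) → (126.340,75.755) → (134.077,60.581) → (131.381,82.773) → (109.390,27.045) → (92.722,137.708), returning to the start.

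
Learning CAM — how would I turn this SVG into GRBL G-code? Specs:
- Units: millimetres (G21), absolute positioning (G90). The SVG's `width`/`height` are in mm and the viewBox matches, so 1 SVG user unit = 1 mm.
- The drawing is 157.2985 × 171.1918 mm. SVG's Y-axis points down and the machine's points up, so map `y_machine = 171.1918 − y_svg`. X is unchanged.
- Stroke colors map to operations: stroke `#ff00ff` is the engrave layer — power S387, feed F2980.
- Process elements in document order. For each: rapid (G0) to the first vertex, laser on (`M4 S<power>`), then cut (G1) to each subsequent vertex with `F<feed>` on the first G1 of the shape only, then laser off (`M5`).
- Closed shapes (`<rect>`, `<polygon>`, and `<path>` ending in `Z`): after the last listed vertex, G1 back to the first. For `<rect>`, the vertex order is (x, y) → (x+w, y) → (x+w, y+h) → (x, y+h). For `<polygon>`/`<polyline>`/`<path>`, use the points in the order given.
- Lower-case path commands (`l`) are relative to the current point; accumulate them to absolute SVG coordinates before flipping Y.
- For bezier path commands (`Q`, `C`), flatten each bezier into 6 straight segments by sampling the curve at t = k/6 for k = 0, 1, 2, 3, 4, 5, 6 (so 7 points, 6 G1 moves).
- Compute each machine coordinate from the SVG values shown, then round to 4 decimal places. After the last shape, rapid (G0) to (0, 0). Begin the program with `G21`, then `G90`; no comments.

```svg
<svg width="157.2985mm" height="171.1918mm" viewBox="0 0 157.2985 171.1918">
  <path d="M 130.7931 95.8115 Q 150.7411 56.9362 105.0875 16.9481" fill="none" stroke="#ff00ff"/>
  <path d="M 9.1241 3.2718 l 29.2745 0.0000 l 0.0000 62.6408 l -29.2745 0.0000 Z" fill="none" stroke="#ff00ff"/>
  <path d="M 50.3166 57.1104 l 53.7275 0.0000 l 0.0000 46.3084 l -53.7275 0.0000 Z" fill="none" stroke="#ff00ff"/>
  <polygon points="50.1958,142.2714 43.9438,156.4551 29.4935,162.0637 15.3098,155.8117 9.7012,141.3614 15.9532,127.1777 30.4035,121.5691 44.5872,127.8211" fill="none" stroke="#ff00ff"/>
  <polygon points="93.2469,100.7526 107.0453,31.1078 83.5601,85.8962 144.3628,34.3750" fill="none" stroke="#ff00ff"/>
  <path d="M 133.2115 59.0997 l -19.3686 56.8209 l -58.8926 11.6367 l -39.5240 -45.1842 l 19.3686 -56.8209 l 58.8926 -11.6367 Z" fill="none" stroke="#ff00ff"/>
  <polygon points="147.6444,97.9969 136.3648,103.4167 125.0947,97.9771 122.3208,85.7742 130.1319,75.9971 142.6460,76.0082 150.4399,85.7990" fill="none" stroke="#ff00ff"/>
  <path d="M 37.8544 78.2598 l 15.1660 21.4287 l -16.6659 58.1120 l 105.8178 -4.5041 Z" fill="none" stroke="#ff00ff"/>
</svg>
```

G21
G90
G0 X130.7931 Y75.3803
M4 S387
G1 X135.6202 Y88.3696 F2980
G1 X136.8027 Y101.4208
G1 X134.3407 Y114.5338
G1 X128.2342 Y127.7086
G1 X118.4831 Y140.9452
G1 X105.0875 Y154.2437
M5
G0 X9.1241 Y167.9200
M4 S387
G1 X38.3986 Y167.9200 F2980
G1 X38.3986 Y105.2792
G1 X9.1241 Y105.2792
G1 X9.1241 Y167.9200
M5
G0 X50.3166 Y114.0814
M4 S387
G1 X104.0441 Y114.0814 F2980
G1 X104.0441 Y67.7730
G1 X50.3166 Y67.7730
G1 X50.3166 Y114.0814
M5
G0 X50.1958 Y28.9204
M4 S387
G1 X43.9438 Y14.7367 F2980
G1 X29.4935 Y9.1281
G1 X15.3098 Y15.3801
G1 X9.7012 Y29.8304
G1 X15.9532 Y44.0141
G1 X30.4035 Y49.6227
G1 X44.5872 Y43.3707
G1 X50.1958 Y28.9204
M5
G0 X93.2469 Y70.4392
M4 S387
G1 X107.0453 Y140.0840 F2980
G1 X83.5601 Y85.2956
G1 X144.3628 Y136.8168
G1 X93.2469 Y70.4392
M5
G0 X133.2115 Y112.0921
M4 S387
G1 X113.8429 Y55.2712 F2980
G1 X54.9503 Y43.6345
G1 X15.4263 Y88.8187
G1 X34.7949 Y145.6396
G1 X93.6875 Y157.2763
G1 X133.2115 Y112.0921
M5
G0 X147.6444 Y73.1949
M4 S387
G1 X136.3648 Y67.7751 F2980
G1 X125.0947 Y73.2147
G1 X122.3208 Y85.4176
G1 X130.1319 Y95.1947
G1 X142.6460 Y95.1836
G1 X150.4399 Y85.3928
G1 X147.6444 Y73.1949
M5
G0 X37.8544 Y92.9320
M4 S387
G1 X53.0204 Y71.5033 F2980
G1 X36.3545 Y13.3913
G1 X142.1723 Y17.8954
G1 X37.8544 Y92.9320
M5
G0 X0.0000 Y0.0000

Since the viewBox matches the mm dimensions, user units are millimetres directly. The only transform is the Y-flip y_m = 171.1918 − y_svg.

Shape 1 is a quadratic bezier drawn with `<path>`. Its stroke #ff00ff means engrave at S387, F2980. After flipping Y the toolpath is (130.7931,75.3803) → (135.6202,88.3696) → (136.8027,101.4208) → (134.3407,114.5338) → (128.2342,127.7086) → (118.4831,140.9452) → (105.0875,154.2437).

Shape 2 is a rectangle drawn with `<path>`. Its stroke #ff00ff means engrave at S387, F2980. After flipping Y the toolpath is (9.1241,167.9200) → (38.3986,167.9200) → (38.3986,105.2792) → (9.1241,105.2792) → (9.1241,167.9200), returning to the start.

Shape 3 is a rectangle drawn with `<path>`. Its stroke #ff00ff means engrave at S387, F2980. After flipping Y the toolpath is (50.3166,114.0814) → (104.0441,114.0814) → (104.0441,67.7730) → (50.3166,67.7730) → (50.3166,114.0814), returning to the start.

Shape 4 is a regular polygon drawn with `<polygon>`. Its stroke #ff00ff means engrave at S387, F2980. After flipping Y the toolpath is (50.1958,28.9204) → (43.9438,14.7367) → (29.4935,9.1281) → (15.3098,15.3801) → (9.7012,29.8304) → (15.9532,44.0141) → (30.4035,49.6227) → (44.5872,43.3707) → (50.1958,28.9204), returning to the start.

Shape 5 is a closed polygon drawn with `<polygon>`. Its stroke #ff00ff means engrave at S387, F2980. After flipping Y the toolpath is (93.2469,70.4392) → (107.0453,140.0840) → (83.5601,85.2956) → (144.3628,136.8168) → (93.2469,70.4392), returning to the start.

Shape 6 is a regular polygon drawn with `<path>`. Its stroke #ff00ff means engrave at S387, F2980. After flipping Y the toolpath is (133.2115,112.0921) → (113.8429,55.2712) → (54.9503,43.6345) → (15.4263,88.8187) → (34.7949,145.6396) → (93.6875,157.2763) → (133.2115,112.0921), returning to the start.

Shape 7 is a regular polygon drawn with `<polygon>`. Its stroke #ff00ff means engrave at S387, F2980. After flipping Y the toolpath is (147.6444,73.1949) → (136.3648,67.7751) → (125.0947,73.2147) → (122.3208,85.4176) → (130.1319,95.1947) → (142.6460,95.1836) → (150.4399,85.3928) → (147.6444,73.1949), returning to the start.

Shape 8 is a closed polygon drawn with `<path>`. Its stroke #ff00ff means engrave at S387, F2980. After flipping Y the toolpath is (37.8544,92.9320) → (53.0204,71.5033) → (36.3545,13.3913) → (142.1723,17.8954) → (37.8544,92.9320), returning to the start.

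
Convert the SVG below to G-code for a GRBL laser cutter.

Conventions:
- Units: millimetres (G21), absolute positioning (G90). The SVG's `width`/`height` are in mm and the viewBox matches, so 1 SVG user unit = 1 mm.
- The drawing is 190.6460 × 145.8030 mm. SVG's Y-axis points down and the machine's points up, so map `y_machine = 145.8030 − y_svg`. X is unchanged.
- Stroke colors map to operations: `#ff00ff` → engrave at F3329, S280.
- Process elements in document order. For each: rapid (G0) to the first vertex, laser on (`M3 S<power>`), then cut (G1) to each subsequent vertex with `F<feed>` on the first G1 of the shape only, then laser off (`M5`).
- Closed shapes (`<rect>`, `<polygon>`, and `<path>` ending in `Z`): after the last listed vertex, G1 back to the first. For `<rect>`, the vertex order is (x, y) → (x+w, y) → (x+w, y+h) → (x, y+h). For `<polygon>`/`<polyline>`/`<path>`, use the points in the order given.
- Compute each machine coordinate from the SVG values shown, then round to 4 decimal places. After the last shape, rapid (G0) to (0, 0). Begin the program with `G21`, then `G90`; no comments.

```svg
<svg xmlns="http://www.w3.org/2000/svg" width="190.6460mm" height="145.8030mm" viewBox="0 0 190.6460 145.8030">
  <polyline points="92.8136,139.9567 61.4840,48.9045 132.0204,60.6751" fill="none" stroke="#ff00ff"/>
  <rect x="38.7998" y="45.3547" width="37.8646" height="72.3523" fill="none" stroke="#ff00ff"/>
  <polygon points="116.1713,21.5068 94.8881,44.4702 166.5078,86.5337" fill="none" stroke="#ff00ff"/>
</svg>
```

G21
G90
G0 X92.8136 Y5.8463
M3 S280
G1 X61.4840 Y96.8985 F3329
G1 X132.0204 Y85.1279
M5
G0 X38.7998 Y100.4483
M3 S280
G1 X76.6644 Y100.4483 F3329
G1 X76.6644 Y28.0960
G1 X38.7998 Y28.0960
G1 X38.7998 Y100.4483
M5
G0 X116.1713 Y124.2962
M3 S280
G1 X94.8881 Y101.3328 F3329
G1 X166.5078 Y59.2693
G1 X116.1713 Y124.2962
M5
G0 X0.0000 Y0.0000

Since the viewBox matches the mm dimensions, user units are millimetres directly. The only transform is the Y-flip y_m = 145.8030 − y_svg.

Shape 1 is a open polyline drawn with `<polyline>`. Its stroke #ff00ff means engrave at S280, F3329. After flipping Y the toolpath is (92.8136,5.8463) → (61.4840,96.8985) → (132.0204,85.1279).

Shape 2 is a rectangle drawn with `<rect>`. Its stroke #ff00ff means engrave at S280, F3329. After flipping Y the toolpath is (38.7998,100.4483) → (76.6644,100.4483) → (76.6644,28.0960) → (38.7998,28.0960) → (38.7998,100.4483), returning to the start.

Shape 3 is a closed polygon drawn with `<polygon>`. Its stroke #ff00ff means engrave at S280, F3329. After flipping Y the toolpath is (116.1713,124.2962) → (94.8881,101.3328) → (166.5078,59.2693) → (116.1713,124.2962), returning to the start.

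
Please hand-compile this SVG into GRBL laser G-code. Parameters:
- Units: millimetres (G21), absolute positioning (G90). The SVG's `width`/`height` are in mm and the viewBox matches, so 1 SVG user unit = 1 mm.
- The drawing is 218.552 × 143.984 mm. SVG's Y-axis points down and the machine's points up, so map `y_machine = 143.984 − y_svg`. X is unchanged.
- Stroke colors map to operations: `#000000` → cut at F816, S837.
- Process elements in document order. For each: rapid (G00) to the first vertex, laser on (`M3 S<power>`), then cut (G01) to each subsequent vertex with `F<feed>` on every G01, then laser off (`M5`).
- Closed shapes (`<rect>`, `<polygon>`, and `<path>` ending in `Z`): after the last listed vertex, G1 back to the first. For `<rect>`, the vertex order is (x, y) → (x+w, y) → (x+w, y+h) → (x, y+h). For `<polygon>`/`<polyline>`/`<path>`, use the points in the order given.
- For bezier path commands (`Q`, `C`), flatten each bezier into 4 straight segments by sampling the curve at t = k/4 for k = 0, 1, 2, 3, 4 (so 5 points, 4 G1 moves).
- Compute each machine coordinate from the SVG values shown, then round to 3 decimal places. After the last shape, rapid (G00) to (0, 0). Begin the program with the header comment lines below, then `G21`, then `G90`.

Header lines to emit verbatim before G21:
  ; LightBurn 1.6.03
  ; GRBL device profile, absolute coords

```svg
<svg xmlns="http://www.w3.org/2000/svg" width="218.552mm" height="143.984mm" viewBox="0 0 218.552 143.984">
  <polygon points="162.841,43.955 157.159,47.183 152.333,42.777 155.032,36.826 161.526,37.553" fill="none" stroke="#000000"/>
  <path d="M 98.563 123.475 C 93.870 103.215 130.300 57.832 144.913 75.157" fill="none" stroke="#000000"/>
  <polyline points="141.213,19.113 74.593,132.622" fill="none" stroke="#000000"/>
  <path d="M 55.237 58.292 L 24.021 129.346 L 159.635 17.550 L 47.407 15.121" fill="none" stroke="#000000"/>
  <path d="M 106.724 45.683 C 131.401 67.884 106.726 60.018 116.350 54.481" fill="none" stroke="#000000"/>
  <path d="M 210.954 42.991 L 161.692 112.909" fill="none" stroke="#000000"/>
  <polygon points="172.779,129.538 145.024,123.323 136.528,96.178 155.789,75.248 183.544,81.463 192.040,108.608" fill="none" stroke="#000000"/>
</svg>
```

; LightBurn 1.6.03
; GRBL device profile, absolute coords
G21
G90
G00 X162.841 Y100.029
M3 S837
G01 X157.159 Y96.801 F816
G01 X152.333 Y101.207 F816
G01 X155.032 Y107.158 F816
G01 X161.526 Y106.431 F816
G01 X162.841 Y100.029 F816
M5
G00 X98.563 Y20.509
M3 S837
G01 X101.770 Y39.042 F816
G01 X114.498 Y58.762 F816
G01 X130.846 Y71.435 F816
G01 X144.913 Y68.827 F816
M5
G00 X141.213 Y124.871
M3 S837
G01 X74.593 Y11.362 F816
M5
G00 X55.237 Y85.692
M3 S837
G01 X24.021 Y14.638 F816
G01 X159.635 Y126.434 F816
G01 X47.407 Y128.863 F816
M5
G00 X106.724 Y98.301
M3 S837
G01 X117.285 Y86.782 F816
G01 X117.182 Y83.500 F816
G01 X114.256 Y85.420 F816
G01 X116.350 Y89.503 F816
M5
G00 X210.954 Y100.993
M3 S837
G01 X161.692 Y31.075 F816
M5
G00 X172.779 Y14.446
M3 S837
G01 X145.024 Y20.661 F816
G01 X136.528 Y47.806 F816
G01 X155.789 Y68.736 F816
G01 X183.544 Y62.521 F816
G01 X192.040 Y35.376 F816
G01 X172.779 Y14.446 F816
M5
G00 X0.000 Y0.000

Since the viewBox matches the mm dimensions, user units are millimetres directly. The only transform is the Y-flip y_m = 143.984 − y_svg.

Shape 1 is a regular polygon drawn with `<polygon>`. Its stroke #000000 means cut at S837, F816. After flipping Y the toolpath is (162.841,100.029) → (157.159,96.801) → (152.333,101.207) → (155.032,107.158) → (161.526,106.431) → (162.841,100.029), returning to the start.

Shape 2 is a cubic bezier drawn with `<path>`. Its stroke #000000 means cut at S837, F816. After flipping Y the toolpath is (98.563,20.509) → (101.770,39.042) → (114.498,58.762) → (130.846,71.435) → (144.913,68.827).

Shape 3 is a line segment drawn with `<polyline>`. Its stroke #000000 means cut at S837, F816. After flipping Y the toolpath is (141.213,124.871) → (74.593,11.362).

Shape 4 is a open polyline drawn with `<path>`. Its stroke #000000 means cut at S837, F816. After flipping Y the toolpath is (55.237,85.692) → (24.021,14.638) → (159.635,126.434) → (47.407,128.863).

Shape 5 is a cubic bezier drawn with `<path>`. Its stroke #000000 means cut at S837, F816. After flipping Y the toolpath is (106.724,98.301) → (117.285,86.782) → (117.182,83.500) → (114.256,85.420) → (116.350,89.503).

Shape 6 is a line segment drawn with `<path>`. Its stroke #000000 means cut at S837, F816. After flipping Y the toolpath is (210.954,100.993) → (161.692,31.075).

Shape 7 is a regular polygon drawn with `<polygon>`. Its stroke #000000 means cut at S837, F816. After flipping Y the toolpath is (172.779,14.446) → (145.024,20.661) → (136.528,47.806) → (155.789,68.736) → (183.544,62.521) → (192.040,35.376) → (172.779,14.446), returning to the start.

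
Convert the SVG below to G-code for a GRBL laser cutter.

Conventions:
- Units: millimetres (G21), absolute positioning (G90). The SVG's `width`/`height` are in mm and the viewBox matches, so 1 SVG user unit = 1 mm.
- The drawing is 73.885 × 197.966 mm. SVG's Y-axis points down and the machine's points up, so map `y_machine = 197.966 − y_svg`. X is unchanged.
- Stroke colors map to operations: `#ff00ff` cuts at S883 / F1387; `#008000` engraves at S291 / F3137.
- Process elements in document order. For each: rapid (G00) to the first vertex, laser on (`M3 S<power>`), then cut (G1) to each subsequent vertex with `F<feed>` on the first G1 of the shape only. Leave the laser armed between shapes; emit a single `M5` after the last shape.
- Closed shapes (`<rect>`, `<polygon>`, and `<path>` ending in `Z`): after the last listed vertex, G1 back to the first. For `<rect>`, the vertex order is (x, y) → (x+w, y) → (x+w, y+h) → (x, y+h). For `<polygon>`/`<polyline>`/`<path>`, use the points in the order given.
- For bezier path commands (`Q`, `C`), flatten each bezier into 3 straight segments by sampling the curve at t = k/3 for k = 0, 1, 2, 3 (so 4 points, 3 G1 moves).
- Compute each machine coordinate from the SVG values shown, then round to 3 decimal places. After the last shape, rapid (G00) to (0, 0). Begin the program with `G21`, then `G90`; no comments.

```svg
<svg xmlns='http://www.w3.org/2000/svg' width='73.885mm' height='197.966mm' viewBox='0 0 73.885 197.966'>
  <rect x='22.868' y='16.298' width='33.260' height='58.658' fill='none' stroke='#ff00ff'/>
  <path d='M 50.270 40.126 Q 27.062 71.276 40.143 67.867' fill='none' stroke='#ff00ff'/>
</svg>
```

G21
G90
G00 X22.868 Y181.668
M3 S883
G1 X56.128 Y181.668 F1387
G1 X56.128 Y123.010
G1 X22.868 Y123.010
G1 X22.868 Y181.668
G00 X50.270 Y157.840
M3 S883
G1 X38.830 Y140.913 F1387
G1 X35.454 Y131.666
G1 X40.143 Y130.099
M5
G00 X0.000 Y0.000

1 u = 1 mm; y_m = 197.966 − y.

[1] `<rect>` rectangle, #ff00ff→cut S883 F1387: (22.868,181.668) → (56.128,181.668) → (56.128,123.010) → (22.868,123.010) → (22.868,181.668) (closed)

[2] `<path>` quadratic bezier, #ff00ff→cut S883 F1387: (50.270,157.840) → (38.830,140.913) → (35.454,131.666) → (40.143,130.099)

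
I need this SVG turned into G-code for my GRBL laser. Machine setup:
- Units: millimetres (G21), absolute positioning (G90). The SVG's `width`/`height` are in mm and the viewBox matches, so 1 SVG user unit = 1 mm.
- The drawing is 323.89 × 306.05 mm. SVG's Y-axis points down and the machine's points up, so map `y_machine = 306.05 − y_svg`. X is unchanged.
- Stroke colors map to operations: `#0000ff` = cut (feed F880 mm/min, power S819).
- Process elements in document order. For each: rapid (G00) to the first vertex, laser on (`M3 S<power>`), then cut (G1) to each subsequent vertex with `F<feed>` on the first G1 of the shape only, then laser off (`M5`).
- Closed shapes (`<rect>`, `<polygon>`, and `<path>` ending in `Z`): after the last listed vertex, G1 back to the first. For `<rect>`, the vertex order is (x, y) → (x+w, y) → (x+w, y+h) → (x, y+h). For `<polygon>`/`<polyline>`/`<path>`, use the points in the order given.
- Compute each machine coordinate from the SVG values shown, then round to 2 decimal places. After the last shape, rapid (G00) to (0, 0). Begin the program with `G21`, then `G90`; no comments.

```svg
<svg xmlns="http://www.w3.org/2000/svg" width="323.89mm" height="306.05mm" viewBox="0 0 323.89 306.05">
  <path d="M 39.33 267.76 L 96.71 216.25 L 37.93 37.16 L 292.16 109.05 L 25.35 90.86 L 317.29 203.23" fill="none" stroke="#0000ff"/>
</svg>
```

G21
G90
G00 X39.33 Y38.29
M3 S819
G1 X96.71 Y89.80 F880
G1 X37.93 Y268.89
G1 X292.16 Y197.00
G1 X25.35 Y215.19
G1 X317.29 Y102.82
M5
G00 X0.00 Y0.00

Since the viewBox matches the mm dimensions, user units are millimetres directly. The only transform is the Y-flip y_m = 306.05 − y_svg.

Shape 1 is a open polyline drawn with `<path>`. Its stroke #0000ff means cut at S819, F880. After flipping Y the toolpath is (39.33,38.29) → (96.71,89.80) → (37.93,268.89) → (292.16,197.00) → (25.35,215.19) → (317.29,102.82).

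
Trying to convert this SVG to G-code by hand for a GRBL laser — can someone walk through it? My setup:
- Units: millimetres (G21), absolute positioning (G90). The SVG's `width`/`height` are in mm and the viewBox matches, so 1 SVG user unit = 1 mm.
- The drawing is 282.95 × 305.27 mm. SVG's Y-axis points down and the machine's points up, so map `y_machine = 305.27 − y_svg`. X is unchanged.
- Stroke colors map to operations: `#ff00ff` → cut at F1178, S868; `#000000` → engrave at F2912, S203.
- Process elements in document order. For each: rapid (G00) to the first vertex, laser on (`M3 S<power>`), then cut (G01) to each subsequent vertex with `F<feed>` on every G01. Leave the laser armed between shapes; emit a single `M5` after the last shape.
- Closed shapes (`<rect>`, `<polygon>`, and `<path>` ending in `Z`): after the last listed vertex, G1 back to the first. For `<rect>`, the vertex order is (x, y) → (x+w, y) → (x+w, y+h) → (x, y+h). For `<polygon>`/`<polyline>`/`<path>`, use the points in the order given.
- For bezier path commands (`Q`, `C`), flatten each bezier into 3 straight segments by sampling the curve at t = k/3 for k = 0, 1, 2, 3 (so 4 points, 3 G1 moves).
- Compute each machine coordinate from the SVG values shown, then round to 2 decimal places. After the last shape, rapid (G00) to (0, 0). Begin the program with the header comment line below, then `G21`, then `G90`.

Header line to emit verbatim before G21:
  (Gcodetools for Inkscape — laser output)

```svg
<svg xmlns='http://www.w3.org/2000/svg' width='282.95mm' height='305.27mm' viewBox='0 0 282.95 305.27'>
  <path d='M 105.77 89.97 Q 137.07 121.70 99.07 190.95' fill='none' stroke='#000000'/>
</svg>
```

(Gcodetools for Inkscape — laser output)
G21
G90
G00 X105.77 Y215.30
M3 S203
G01 X118.94 Y189.98 F2912
G01 X116.70 Y156.32 F2912
G01 X99.07 Y114.32 F2912
M5
G00 X0.00 Y0.00

Since the viewBox matches the mm dimensions, user units are millimetres directly. The only transform is the Y-flip y_m = 305.27 − y_svg.

Shape 1 is a quadratic bezier drawn with `<path>`. Its stroke #000000 means engrave at S203, F2912. After flipping Y the toolpath is (105.77,215.30) → (118.94,189.98) → (116.70,156.32) → (99.07,114.32).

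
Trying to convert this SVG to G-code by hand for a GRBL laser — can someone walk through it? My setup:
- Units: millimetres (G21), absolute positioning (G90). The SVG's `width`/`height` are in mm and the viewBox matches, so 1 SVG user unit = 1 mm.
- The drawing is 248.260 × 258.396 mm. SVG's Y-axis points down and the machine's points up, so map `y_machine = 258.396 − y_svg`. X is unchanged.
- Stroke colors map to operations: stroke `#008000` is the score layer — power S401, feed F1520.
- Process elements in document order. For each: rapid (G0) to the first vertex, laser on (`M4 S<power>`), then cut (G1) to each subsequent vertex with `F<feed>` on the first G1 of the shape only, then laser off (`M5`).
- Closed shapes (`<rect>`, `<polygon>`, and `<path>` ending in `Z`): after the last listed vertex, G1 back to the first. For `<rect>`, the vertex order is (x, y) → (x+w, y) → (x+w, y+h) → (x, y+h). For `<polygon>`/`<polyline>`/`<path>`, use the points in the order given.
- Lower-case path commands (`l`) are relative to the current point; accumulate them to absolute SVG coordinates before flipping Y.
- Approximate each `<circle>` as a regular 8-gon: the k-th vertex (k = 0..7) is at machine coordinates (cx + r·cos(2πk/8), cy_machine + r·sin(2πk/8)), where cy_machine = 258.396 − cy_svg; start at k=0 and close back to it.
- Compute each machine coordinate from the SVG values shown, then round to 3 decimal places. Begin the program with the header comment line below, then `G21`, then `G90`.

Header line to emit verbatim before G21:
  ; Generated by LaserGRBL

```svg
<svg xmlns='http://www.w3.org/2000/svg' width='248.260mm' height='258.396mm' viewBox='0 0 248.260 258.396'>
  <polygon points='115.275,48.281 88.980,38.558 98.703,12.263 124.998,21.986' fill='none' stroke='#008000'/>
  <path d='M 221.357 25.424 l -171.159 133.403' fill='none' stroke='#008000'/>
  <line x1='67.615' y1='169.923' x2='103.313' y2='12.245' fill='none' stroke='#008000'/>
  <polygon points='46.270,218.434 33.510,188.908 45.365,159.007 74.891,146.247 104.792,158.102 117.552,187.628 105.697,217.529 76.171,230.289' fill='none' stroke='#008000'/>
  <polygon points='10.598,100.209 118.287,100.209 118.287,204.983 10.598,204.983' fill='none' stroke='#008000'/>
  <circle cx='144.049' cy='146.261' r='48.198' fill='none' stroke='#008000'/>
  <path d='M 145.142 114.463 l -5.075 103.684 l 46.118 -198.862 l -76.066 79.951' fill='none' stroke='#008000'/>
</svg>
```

; Generated by LaserGRBL
G21
G90
G0 X115.275 Y210.115
M4 S401
G1 X88.980 Y219.838 F1520
G1 X98.703 Y246.133
G1 X124.998 Y236.410
G1 X115.275 Y210.115
M5
G0 X221.357 Y232.972
M4 S401
G1 X50.198 Y99.569 F1520
M5
G0 X67.615 Y88.473
M4 S401
G1 X103.313 Y246.151 F1520
M5
G0 X46.270 Y39.962
M4 S401
G1 X33.510 Y69.488 F1520
G1 X45.365 Y99.389
G1 X74.891 Y112.149
G1 X104.792 Y100.294
G1 X117.552 Y70.768
G1 X105.697 Y40.867
G1 X76.171 Y28.107
G1 X46.270 Y39.962
M5
G0 X10.598 Y158.187
M4 S401
G1 X118.287 Y158.187 F1520
G1 X118.287 Y53.413
G1 X10.598 Y53.413
G1 X10.598 Y158.187
M5
G0 X192.247 Y112.135
M4 S401
G1 X178.130 Y146.216 F1520
G1 X144.049 Y160.333
G1 X109.968 Y146.216
G1 X95.851 Y112.135
G1 X109.968 Y78.054
G1 X144.049 Y63.937
G1 X178.130 Y78.054
G1 X192.247 Y112.135
M5
G0 X145.142 Y143.933
M4 S401
G1 X140.067 Y40.249 F1520
G1 X186.185 Y239.111
G1 X110.119 Y159.160
M5

viewBox `0 0 248.260 258.396` with mm width/height → 1 unit = 1 mm. Flip: y_m = 258.396 − y_svg.

**Shape 1** — `<polygon>` regular polygon, stroke `#008000` → score (S401, F1520). Machine vertices: (115.275,210.115) → (88.980,219.838) → (98.703,246.133) → (124.998,236.410) → (115.275,210.115). Closed: final G1 returns to the first vertex.

**Shape 2** — `<path>` line segment, stroke `#008000` → score (S401, F1520). Machine vertices: (221.357,232.972) → (50.198,99.569). Open path.

**Shape 3** — `<line>` line segment, stroke `#008000` → score (S401, F1520). Machine vertices: (67.615,88.473) → (103.313,246.151). Open path.

**Shape 4** — `<polygon>` regular polygon, stroke `#008000` → score (S401, F1520). Machine vertices: (46.270,39.962) → (33.510,69.488) → (45.365,99.389) → (74.891,112.149) → (104.792,100.294) → (117.552,70.768) → (105.697,40.867) → (76.171,28.107) → (46.270,39.962). Closed: final G1 returns to the first vertex.

**Shape 5** — `<polygon>` rectangle, stroke `#008000` → score (S401, F1520). Machine vertices: (10.598,158.187) → (118.287,158.187) → (118.287,53.413) → (10.598,53.413) → (10.598,158.187). Closed: final G1 returns to the first vertex.

**Shape 6** — `<circle>` circle, stroke `#008000` → score (S401, F1520). Machine vertices: (192.247,112.135) → (178.130,146.216) → (144.049,160.333) → (109.968,146.216) → (95.851,112.135) → (109.968,78.054) → (144.049,63.937) → (178.130,78.054) → (192.247,112.135). Closed: final G1 returns to the first vertex.

**Shape 7** — `<path>` open polyline, stroke `#008000` → score (S401, F1520). Machine vertices: (145.142,143.933) → (140.067,40.249) → (186.185,239.111) → (110.119,159.160). Open path.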